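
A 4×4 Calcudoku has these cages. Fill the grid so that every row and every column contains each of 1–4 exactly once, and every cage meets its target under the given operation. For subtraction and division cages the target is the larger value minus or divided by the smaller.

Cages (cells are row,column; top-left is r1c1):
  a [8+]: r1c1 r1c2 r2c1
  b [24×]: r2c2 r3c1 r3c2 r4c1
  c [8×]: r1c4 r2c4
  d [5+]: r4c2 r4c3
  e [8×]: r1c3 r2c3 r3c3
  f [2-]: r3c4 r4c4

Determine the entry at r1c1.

In column 3, 3 can only go at r4c3, so r4c3 = 3.
The two cells of cage d must have sum 5, leaving r4c2 = 2.
The 4 cells of cage b must have product 24, so r3c1 = 2.
Row 3 now contains 2; hence r3c4 = 3.
The 4 cells of cage b must have product 24, so r2c2 = 3.
Cage f needs two cells with difference 2, so r4c4 = 1.
Cage a has sum 8, so r1c1 = 3.
Cage b has product 24; hence r3c2 = 1.
1 is placed in row 3, so r3c3 = 4.
Row 4 now contains 1, so r4c1 = 4.
1 is placed in column 2, so r1c2 = 4.
Row 1 already has 4; hence r1c4 = 2.
Column 1 already has 4, which forces r2c1 = 1.
Row 2 now contains 1, leaving r2c3 = 2.
Column 4 already has 2, leaving r2c4 = 4.
Row 1 now contains 2, so r1c3 = 1.
The full grid is 3 4 1 2 / 1 3 2 4 / 2 1 4 3 / 4 2 3 1.

3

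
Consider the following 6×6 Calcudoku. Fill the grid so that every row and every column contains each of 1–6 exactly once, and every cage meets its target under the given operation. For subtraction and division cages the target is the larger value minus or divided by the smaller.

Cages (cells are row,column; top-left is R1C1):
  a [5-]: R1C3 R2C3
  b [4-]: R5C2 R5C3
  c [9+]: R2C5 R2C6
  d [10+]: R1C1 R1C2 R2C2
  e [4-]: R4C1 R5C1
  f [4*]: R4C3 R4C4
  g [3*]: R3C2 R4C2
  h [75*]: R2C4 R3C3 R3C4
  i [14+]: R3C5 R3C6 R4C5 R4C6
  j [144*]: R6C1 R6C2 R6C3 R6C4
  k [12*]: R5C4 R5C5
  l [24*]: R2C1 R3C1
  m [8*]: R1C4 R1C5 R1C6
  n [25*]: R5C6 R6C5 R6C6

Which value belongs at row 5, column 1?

1

Cage h has product 75, which forces R2C4 = 5.
Cage h has product 75, leaving R3C3 = 5.
The 3 cells of cage h must have product 75, so R3C4 = 3.
Cage n needs product 25, leaving R5C6 = 5.
Cage n has product 25, which forces R6C5 = 5.
The 3 cells of cage n must have product 25, so R6C6 = 1.
Row 3 now contains 3; hence R3C2 = 1.
The two cells of cage g must have product 3, which forces R4C2 = 3.
Row 1 needs a 3, and only R1C1 is open for it.
Cage d has sum 10, which forces R1C2 = 5.
Cage d needs sum 10, which forces R2C2 = 2.
Column 2 already has 2; hence R5C2 = 6.
Row 5 already has 6; hence R5C3 = 2.
Row 5 already has 2, leaving R5C4 = 4.
Row 5 already has 2, so R5C5 = 3.
Column 2 now contains 6, so R6C2 = 4.
Cage j needs product 144; hence R6C3 = 3.
3 is placed in column 5; hence R2C5 = 6.
Cage c's pair has sum 9, leaving R2C6 = 3.
Cage e's pair has difference 4; hence R4C1 = 5.
Cage f's pair has product 4; hence R4C3 = 4.
Column 4 already has 4; hence R4C4 = 1.
Row 4 already has 4, so R4C5 = 2.
Row 4 already has 2, leaving R4C6 = 6.
Row 5 already has 2, so R5C1 = 1.
Cage a needs two cells with difference 5, so R1C3 = 6.
Column 4 already has 1, leaving R1C4 = 2.
The 3 cells of cage m must have product 8, which forces R1C5 = 1.
The 3 cells of cage m must have product 8, so R1C6 = 4.
Row 2 already has 6, so R2C1 = 4.
Row 2 already has 6, so R2C3 = 1.
Cage l's pair has product 24; hence R3C1 = 6.
Column 5 already has 2; hence R3C5 = 4.
Cage i has sum 14, which forces R3C6 = 2.
Column 1 now contains 6, so R6C1 = 2.
Column 4 now contains 2; hence R6C4 = 6.
Completed grid: 3 5 6 2 1 4 / 4 2 1 5 6 3 / 6 1 5 3 4 2 / 5 3 4 1 2 6 / 1 6 2 4 3 5 / 2 4 3 6 5 1.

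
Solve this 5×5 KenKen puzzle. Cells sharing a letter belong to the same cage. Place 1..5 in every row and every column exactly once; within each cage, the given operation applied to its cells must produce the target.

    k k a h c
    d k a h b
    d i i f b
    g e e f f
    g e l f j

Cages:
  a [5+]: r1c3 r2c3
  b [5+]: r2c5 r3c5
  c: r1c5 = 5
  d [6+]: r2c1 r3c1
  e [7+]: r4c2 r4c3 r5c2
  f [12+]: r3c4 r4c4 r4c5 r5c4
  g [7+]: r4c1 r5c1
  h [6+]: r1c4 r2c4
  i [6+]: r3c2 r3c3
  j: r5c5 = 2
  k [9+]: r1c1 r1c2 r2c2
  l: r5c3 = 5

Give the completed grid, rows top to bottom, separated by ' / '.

C is a freebie, so r1c5 = 5.
Cage l is given, which forces r5c3 = 5.
Cage j is given, so r5c5 = 2.
The only place for 3 in row 3 is r3c4.
Column 5 needs a 3, and only r4c5 is open for it.
Row 4 already has 3, so r4c1 = 4.
Cage g needs two cells with sum 7, which forces r5c1 = 3.
The only place for 2 in column 1 is r1c1.
The only place for 3 in row 2 is r2c2.
Column 2 already has 3, leaving r1c2 = 4.
Row 1 already has 4, which forces r1c4 = 1.
Column 2 already has 4, leaving r5c2 = 1.
Column 4 already has 1; hence r5c4 = 4.
Row 1 already has 1; hence r1c3 = 3.
The two cells of cage a must have sum 5, leaving r2c3 = 2.
Cage h needs two cells with sum 6, so r2c4 = 5.
Cage e needs sum 7, leaving r4c2 = 5.
The 3 cells of cage e must have sum 7, which forces r4c3 = 1.
The 4 cells of cage f must have sum 12; hence r4c4 = 2.
Row 2 already has 5, leaving r2c1 = 1.
1 is placed in row 2, which forces r2c5 = 4.
Cage d needs two cells with sum 6, so r3c1 = 5.
5 is placed in column 2, so r3c2 = 2.
Column 3 already has 1, so r3c3 = 4.
Column 5 already has 4, which forces r3c5 = 1.

2 4 3 1 5 / 1 3 2 5 4 / 5 2 4 3 1 / 4 5 1 2 3 / 3 1 5 4 2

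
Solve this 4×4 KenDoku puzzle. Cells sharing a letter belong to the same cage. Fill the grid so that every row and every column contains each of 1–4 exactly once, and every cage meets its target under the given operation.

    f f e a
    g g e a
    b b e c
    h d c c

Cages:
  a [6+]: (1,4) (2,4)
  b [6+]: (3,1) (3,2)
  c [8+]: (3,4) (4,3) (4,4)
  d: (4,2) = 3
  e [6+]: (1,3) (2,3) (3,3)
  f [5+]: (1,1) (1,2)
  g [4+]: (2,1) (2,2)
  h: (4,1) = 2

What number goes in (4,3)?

4

Cage h is a single given cell, so (4,1) = 2.
Cage d is given, leaving (4,2) = 3.
The two cells of cage g must have sum 4; hence (2,1) = 3.
Column 2 already has 3, which forces (2,2) = 1.
Row 2 now contains 1; hence (2,3) = 2.
2 is placed in row 2, which forces (2,4) = 4.
2 is placed in column 1, which forces (3,1) = 4.
Cage b's pair has sum 6, which forces (3,2) = 2.
Cage c has sum 8, leaving (3,4) = 3.
Column 4 now contains 4, leaving (4,4) = 1.
Column 1 now contains 4, which forces (1,1) = 1.
Column 2 already has 2; hence (1,2) = 4.
Cage e needs sum 6, leaving (1,3) = 3.
Column 4 now contains 4, leaving (1,4) = 2.
3 is placed in row 3, so (3,3) = 1.
1 is placed in row 4, leaving (4,3) = 4.
Completed grid: 1 4 3 2 / 3 1 2 4 / 4 2 1 3 / 2 3 4 1.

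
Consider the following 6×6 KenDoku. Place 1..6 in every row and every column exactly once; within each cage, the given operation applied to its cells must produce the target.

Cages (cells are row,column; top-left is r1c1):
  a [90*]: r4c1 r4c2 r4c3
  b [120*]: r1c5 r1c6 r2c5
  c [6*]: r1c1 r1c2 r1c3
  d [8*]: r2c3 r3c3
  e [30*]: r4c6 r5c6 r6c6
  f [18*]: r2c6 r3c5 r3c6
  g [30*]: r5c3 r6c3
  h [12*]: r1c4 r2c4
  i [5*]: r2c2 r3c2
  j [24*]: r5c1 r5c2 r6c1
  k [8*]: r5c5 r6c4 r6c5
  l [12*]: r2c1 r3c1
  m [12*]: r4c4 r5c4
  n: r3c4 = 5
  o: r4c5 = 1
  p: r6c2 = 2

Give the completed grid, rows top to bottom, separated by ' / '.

2 3 1 6 5 4 / 3 5 4 2 6 1 / 4 1 2 5 3 6 / 5 6 3 4 1 2 / 1 4 6 3 2 5 / 6 2 5 1 4 3

N is a freebie; hence r3c4 = 5.
Cage o is a single given cell; hence r4c5 = 1.
Cage p is given; hence r6c2 = 2.
Row 6 now contains 2, leaving r6c5 = 4.
The 3 cells of cage b must have product 120, so r1c6 = 4.
The two cells of cage i must have product 5, leaving r2c2 = 5.
5 is placed in row 2; hence r2c5 = 6.
Row 3 already has 5; hence r3c2 = 1.
6 is placed in column 5, so r3c5 = 3.
Column 5 already has 4, so r5c5 = 2.
4 is placed in row 6, which forces r6c4 = 1.
1 is placed in column 2, so r1c2 = 3.
3 is placed in row 1; hence r1c4 = 6.
6 is placed in column 5, so r1c5 = 5.
3 is placed in column 2, so r4c2 = 6.
Cage j has product 24; hence r5c1 = 1.
Cage j needs product 24, so r5c2 = 4.
4 is placed in row 5, leaving r5c4 = 3.
3 is placed in row 5, which forces r5c6 = 5.
Cage j needs product 24; hence r6c1 = 6.
Row 6 now contains 6, so r6c3 = 5.
Row 6 now contains 6, leaving r6c6 = 3.
Column 1 already has 1, so r1c1 = 2.
The 3 cells of cage c must have product 6, so r1c3 = 1.
Cage l needs two cells with product 12; hence r2c1 = 3.
Cage h needs two cells with product 12, so r2c4 = 2.
3 is placed in column 6, leaving r2c6 = 1.
Column 1 now contains 6, leaving r3c1 = 4.
4 is placed in row 3, which forces r3c3 = 2.
The 3 cells of cage f must have product 18, so r3c6 = 6.
The 3 cells of cage a must have product 90; hence r4c1 = 5.
Column 3 now contains 5; hence r4c3 = 3.
The two cells of cage m must have product 12; hence r4c4 = 4.
Column 6 already has 5; hence r4c6 = 2.
Row 5 now contains 5, which forces r5c3 = 6.
Row 2 already has 2; hence r2c3 = 4.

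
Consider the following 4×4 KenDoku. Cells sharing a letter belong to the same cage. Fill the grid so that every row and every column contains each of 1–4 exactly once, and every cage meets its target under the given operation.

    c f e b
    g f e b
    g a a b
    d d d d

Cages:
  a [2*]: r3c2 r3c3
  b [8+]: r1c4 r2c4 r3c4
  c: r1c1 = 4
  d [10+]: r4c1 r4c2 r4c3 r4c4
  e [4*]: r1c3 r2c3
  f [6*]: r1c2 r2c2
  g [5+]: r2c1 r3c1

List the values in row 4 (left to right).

1 4 3 2

Cage c is a single given cell, leaving r1c1 = 4.
4 is placed in row 1, so r1c3 = 1.
Row 1 already has 1; hence r1c4 = 3.
Column 3 now contains 1, which forces r2c3 = 4.
4 is placed in row 2, so r2c4 = 1.
Column 3 now contains 1, so r3c3 = 2.
Column 4 already has 1, which forces r3c4 = 4.
Column 3 already has 2, which forces r4c3 = 3.
4 is placed in column 4, which forces r4c4 = 2.
3 is placed in row 1, so r1c2 = 2.
Cage g needs two cells with sum 5, so r2c1 = 2.
Cage f needs two cells with product 6; hence r2c2 = 3.
Cage g's pair has sum 5; hence r3c1 = 3.
2 is placed in row 3, leaving r3c2 = 1.
2 is placed in row 4, which forces r4c1 = 1.
Cage d has sum 10, which forces r4c2 = 4.
Completed grid: 4 2 1 3 / 2 3 4 1 / 3 1 2 4 / 1 4 3 2.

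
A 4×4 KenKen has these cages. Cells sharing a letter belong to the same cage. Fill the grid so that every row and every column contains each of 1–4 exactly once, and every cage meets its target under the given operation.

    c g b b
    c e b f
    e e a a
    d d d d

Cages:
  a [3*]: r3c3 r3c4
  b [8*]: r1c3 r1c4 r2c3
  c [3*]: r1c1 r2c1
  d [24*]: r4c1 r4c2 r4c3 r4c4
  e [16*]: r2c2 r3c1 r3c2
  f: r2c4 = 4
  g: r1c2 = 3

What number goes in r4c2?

1

G is a freebie, which forces r1c2 = 3.
Cage f is a single given cell, leaving r2c4 = 4.
Row 1 already has 3; hence r1c1 = 1.
Cage b has product 8, so r1c3 = 4.
Row 1 already has 1, so r1c4 = 2.
Cage c needs two cells with product 3, which forces r2c1 = 3.
4 is placed in row 2; hence r2c2 = 2.
Row 2 already has 2, leaving r2c3 = 1.
Cage e needs product 16, which forces r3c1 = 2.
Cage e has product 16, leaving r3c2 = 4.
Column 3 now contains 1, so r3c3 = 3.
3 is placed in row 3, leaving r3c4 = 1.
Column 1 already has 2, so r4c1 = 4.
4 is placed in column 2, so r4c2 = 1.
Column 3 now contains 3, which forces r4c3 = 2.
1 is placed in column 4, so r4c4 = 3.
The full grid is 1 3 4 2 / 3 2 1 4 / 2 4 3 1 / 4 1 2 3.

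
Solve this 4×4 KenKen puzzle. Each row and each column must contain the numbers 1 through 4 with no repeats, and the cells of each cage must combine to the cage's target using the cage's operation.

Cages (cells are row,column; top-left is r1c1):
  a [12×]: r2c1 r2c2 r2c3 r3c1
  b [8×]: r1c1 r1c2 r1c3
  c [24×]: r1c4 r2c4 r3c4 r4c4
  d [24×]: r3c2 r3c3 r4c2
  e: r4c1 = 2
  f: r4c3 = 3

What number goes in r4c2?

4

Cage e is given, leaving r4c1 = 2.
F is a freebie; hence r4c3 = 3.
Column 1 already has 2; hence r3c1 = 1.
Cage d has product 24, which forces r3c2 = 3.
Cage d has product 24, so r3c3 = 2.
Row 3 now contains 2, leaving r3c4 = 4.
3 is placed in row 4, so r4c2 = 4.
Column 4 already has 4, so r4c4 = 1.
Column 1 already has 1, leaving r1c1 = 4.
Cage b needs product 8, so r1c2 = 2.
The 3 cells of cage b must have product 8, which forces r1c3 = 1.
Row 1 already has 2, which forces r1c4 = 3.
Cage a has product 12, which forces r2c1 = 3.
Column 2 now contains 4, which forces r2c2 = 1.
Cage a has product 12, which forces r2c3 = 4.
Column 4 now contains 3, so r2c4 = 2.
Completed grid: 4 2 1 3 / 3 1 4 2 / 1 3 2 4 / 2 4 3 1.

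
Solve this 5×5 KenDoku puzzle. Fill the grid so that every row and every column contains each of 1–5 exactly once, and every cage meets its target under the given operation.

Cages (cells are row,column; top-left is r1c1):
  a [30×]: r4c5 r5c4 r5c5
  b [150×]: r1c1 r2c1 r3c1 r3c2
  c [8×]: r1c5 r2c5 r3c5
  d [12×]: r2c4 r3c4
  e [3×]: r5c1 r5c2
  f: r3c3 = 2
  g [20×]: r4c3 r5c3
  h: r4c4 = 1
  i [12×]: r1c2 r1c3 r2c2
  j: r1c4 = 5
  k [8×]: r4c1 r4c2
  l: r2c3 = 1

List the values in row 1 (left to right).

Cage j is a single given cell, so r1c4 = 5.
L is a freebie, which forces r2c3 = 1.
The 4 cells of cage b must have product 150, leaving r3c2 = 5.
Cage f is a single given cell; hence r3c3 = 2.
Cage h is given; hence r4c4 = 1.
Cage b needs product 150, leaving r1c1 = 2.
Cage i needs product 12; hence r1c2 = 1.
Row 1 already has 1; hence r1c5 = 4.
The 4 cells of cage b must have product 150, which forces r2c1 = 5.
4 is placed in column 5, which forces r2c5 = 2.
Row 3 already has 2, leaving r3c1 = 3.
Row 3 already has 3, which forces r3c4 = 4.
4 is placed in column 5; hence r3c5 = 1.
Column 1 already has 2; hence r4c1 = 4.
4 is placed in row 4, leaving r4c2 = 2.
4 is placed in row 4; hence r4c3 = 5.
Row 4 already has 5, leaving r4c5 = 3.
Column 1 now contains 3, which forces r5c1 = 1.
Column 2 now contains 1, so r5c2 = 3.
Column 3 already has 5, leaving r5c3 = 4.
3 is placed in row 5, which forces r5c4 = 2.
Column 5 already has 3, so r5c5 = 5.
Row 1 now contains 4; hence r1c3 = 3.
3 is placed in column 2, so r2c2 = 4.
4 is placed in column 4, which forces r2c4 = 3.
Filled in: 2 1 3 5 4 / 5 4 1 3 2 / 3 5 2 4 1 / 4 2 5 1 3 / 1 3 4 2 5.

2 1 3 5 4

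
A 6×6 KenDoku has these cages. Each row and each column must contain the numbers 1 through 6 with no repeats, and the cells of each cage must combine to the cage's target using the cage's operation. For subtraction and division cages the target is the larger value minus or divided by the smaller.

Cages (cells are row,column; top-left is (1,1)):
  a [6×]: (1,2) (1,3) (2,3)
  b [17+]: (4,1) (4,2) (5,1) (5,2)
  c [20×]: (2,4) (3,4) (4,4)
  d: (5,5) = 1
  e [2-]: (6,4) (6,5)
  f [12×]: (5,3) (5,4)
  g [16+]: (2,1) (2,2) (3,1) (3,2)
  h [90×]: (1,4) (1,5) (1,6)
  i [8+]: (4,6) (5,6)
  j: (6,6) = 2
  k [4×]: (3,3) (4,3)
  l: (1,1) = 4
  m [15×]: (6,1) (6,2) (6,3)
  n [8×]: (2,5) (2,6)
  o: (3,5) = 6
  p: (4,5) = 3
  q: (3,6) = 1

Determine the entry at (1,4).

3

Cage l is a single given cell, so (1,1) = 4.
Cage o is given, leaving (3,5) = 6.
Q is a freebie; hence (3,6) = 1.
Cage p is given, which forces (4,5) = 3.
Cage d is a single given cell, which forces (5,5) = 1.
Cage j is a single given cell, so (6,6) = 2.
Column 5 now contains 3, so (1,5) = 5.
Cage n needs two cells with product 8, leaving (2,5) = 2.
2 is placed in column 6, so (2,6) = 4.
1 is placed in row 3, leaving (3,3) = 4.
Row 3 now contains 4; hence (3,4) = 5.
The two cells of cage k must have product 4, which forces (4,3) = 1.
Row 4 already has 1, leaving (4,4) = 4.
Cage i's pair has sum 8, leaving (4,6) = 5.
Cage i needs two cells with sum 8; hence (5,6) = 3.
5 is placed in column 5, which forces (6,5) = 4.
Cage a needs product 6; hence (1,2) = 1.
The 3 cells of cage a must have product 6, so (1,3) = 2.
Cage h needs product 90, leaving (1,4) = 3.
Column 6 now contains 3, leaving (1,6) = 6.
Column 3 already has 1, which forces (2,3) = 3.
5 is placed in column 4, which forces (2,4) = 1.
Cage b has sum 17; hence (5,1) = 5.
Cage b needs sum 17, so (5,2) = 4.
2 is placed in column 3, so (5,3) = 6.
Row 5 now contains 6, leaving (5,4) = 2.
Column 3 already has 3, which forces (6,3) = 5.
Cage e's pair has difference 2, which forces (6,4) = 6.
Column 1 already has 5, which forces (2,1) = 6.
Cage g needs sum 16; hence (2,2) = 5.
Column 1 now contains 6, so (4,1) = 2.
Row 4 already has 2, which forces (4,2) = 6.
Cage m has product 15; hence (6,1) = 1.
Row 6 already has 5; hence (6,2) = 3.
Column 1 already has 2, which forces (3,1) = 3.
3 is placed in column 2, so (3,2) = 2.
Completed grid: 4 1 2 3 5 6 / 6 5 3 1 2 4 / 3 2 4 5 6 1 / 2 6 1 4 3 5 / 5 4 6 2 1 3 / 1 3 5 6 4 2.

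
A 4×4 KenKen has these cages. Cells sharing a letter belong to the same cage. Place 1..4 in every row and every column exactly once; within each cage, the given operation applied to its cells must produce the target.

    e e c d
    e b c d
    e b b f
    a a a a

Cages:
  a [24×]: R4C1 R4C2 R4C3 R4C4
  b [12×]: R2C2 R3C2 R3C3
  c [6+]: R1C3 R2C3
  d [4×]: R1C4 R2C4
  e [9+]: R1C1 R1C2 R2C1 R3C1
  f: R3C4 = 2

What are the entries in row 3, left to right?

1 4 3 2

Cage f is given, leaving R3C4 = 2.
In column 4, 3 can only go at R4C4, so R4C4 = 3.
The only place for 3 in column 3 is R3C3.
In row 2, 3 can only go at R2C1, so R2C1 = 3.
Cage e has sum 9, leaving R3C1 = 1.
Row 3 now contains 1, so R3C2 = 4.
Column 2 already has 4; hence R2C2 = 1.
Row 2 now contains 1, which forces R2C4 = 4.
Column 2 already has 1; hence R4C2 = 2.
Cage e needs sum 9; hence R1C1 = 2.
Column 2 already has 1, so R1C2 = 3.
Cage c's pair has sum 6; hence R1C3 = 4.
4 is placed in column 4, leaving R1C4 = 1.
Row 2 already has 4, which forces R2C3 = 2.
Row 4 now contains 2; hence R4C1 = 4.
The 4 cells of cage a must have product 24; hence R4C3 = 1.
Filled in: 2 3 4 1 / 3 1 2 4 / 1 4 3 2 / 4 2 1 3.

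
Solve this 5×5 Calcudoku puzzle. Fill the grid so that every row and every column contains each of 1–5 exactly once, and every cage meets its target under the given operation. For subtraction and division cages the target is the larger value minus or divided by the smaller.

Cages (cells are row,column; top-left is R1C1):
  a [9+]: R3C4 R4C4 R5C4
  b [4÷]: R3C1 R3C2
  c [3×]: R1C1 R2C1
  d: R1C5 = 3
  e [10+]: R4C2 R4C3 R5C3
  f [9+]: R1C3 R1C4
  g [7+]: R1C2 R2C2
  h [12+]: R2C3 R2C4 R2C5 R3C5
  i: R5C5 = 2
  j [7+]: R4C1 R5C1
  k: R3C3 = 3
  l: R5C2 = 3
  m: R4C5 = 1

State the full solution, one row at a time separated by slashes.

D is a freebie, leaving R1C5 = 3.
Cage k is a single given cell; hence R3C3 = 3.
M is a freebie; hence R4C5 = 1.
Cage l is a single given cell; hence R5C2 = 3.
Cage i is a single given cell; hence R5C5 = 2.
Row 1 now contains 3, so R1C1 = 1.
Cage c's pair has product 3, leaving R2C1 = 3.
1 is placed in column 1, so R3C1 = 4.
Row 3 already has 4, which forces R3C2 = 1.
Row 3 already has 4, leaving R3C5 = 5.
3 is placed in column 1, leaving R4C1 = 2.
Cage a has sum 9, which forces R4C4 = 3.
4 is placed in column 1, leaving R5C1 = 5.
Column 5 now contains 5, so R2C5 = 4.
5 is placed in row 3, leaving R3C4 = 2.
Cage e has sum 10, leaving R5C3 = 1.
Cage a needs sum 9; hence R5C4 = 4.
The two cells of cage f must have sum 9, leaving R1C3 = 4.
Column 4 already has 4, so R1C4 = 5.
1 is placed in column 3, so R2C3 = 2.
2 is placed in column 4, leaving R2C4 = 1.
Column 3 now contains 4; hence R4C3 = 5.
5 is placed in row 1, so R1C2 = 2.
2 is placed in row 2, which forces R2C2 = 5.
5 is placed in row 4, so R4C2 = 4.

1 2 4 5 3 / 3 5 2 1 4 / 4 1 3 2 5 / 2 4 5 3 1 / 5 3 1 4 2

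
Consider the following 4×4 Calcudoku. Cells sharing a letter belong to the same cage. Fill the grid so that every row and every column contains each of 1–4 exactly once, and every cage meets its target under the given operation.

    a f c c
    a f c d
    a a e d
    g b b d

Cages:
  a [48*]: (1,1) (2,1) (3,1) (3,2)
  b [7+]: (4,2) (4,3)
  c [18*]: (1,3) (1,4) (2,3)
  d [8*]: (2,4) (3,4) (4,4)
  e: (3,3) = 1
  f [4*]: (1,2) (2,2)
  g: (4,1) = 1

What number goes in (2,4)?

The 3 cells of cage c must have product 18, which forces (1,3) = 2.
Cage c needs product 18, leaving (1,4) = 3.
The 3 cells of cage c must have product 18, which forces (2,3) = 3.
E is a freebie, which forces (3,3) = 1.
Cage g is a single given cell, which forces (4,1) = 1.
Column 3 now contains 3; hence (4,3) = 4.
4 is placed in row 4, which forces (4,4) = 2.
Column 1 now contains 1; hence (1,1) = 4.
4 is placed in row 1; hence (1,2) = 1.
Cage a needs product 48; hence (2,1) = 2.
1 is placed in column 2, so (2,2) = 4.
Cage d needs product 8, leaving (2,4) = 1.
Cage a has product 48, so (3,1) = 3.
Cage a has product 48, leaving (3,2) = 2.
2 is placed in column 4, so (3,4) = 4.
4 is placed in row 4; hence (4,2) = 3.
Completed grid: 4 1 2 3 / 2 4 3 1 / 3 2 1 4 / 1 3 4 2.

1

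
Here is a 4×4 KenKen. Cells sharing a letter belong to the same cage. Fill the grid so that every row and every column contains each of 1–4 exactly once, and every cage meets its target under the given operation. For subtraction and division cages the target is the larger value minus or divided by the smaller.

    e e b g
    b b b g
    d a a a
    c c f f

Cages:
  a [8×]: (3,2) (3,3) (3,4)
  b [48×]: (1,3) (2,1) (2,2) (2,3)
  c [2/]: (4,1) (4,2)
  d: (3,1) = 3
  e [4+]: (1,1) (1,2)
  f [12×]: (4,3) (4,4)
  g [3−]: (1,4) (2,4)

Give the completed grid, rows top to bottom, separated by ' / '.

1 3 2 4 / 4 2 3 1 / 3 4 1 2 / 2 1 4 3

Cage d is given; hence (3,1) = 3.
Column 1 already has 3, leaving (1,1) = 1.
The two cells of cage e must have sum 4; hence (1,2) = 3.
Row 1 already has 1, leaving (1,4) = 4.
Column 4 already has 4; hence (2,4) = 1.
1 is placed in column 4, which forces (3,4) = 2.
Column 4 already has 4, which forces (4,4) = 3.
Row 1 now contains 4; hence (1,3) = 2.
Cage b has product 48; hence (2,3) = 3.
3 is placed in row 4, leaving (4,3) = 4.
Cage a needs product 8, so (3,2) = 4.
Column 3 already has 4, which forces (3,3) = 1.
Row 4 already has 4, which forces (4,1) = 2.
Cage c's pair has quotient 2, which forces (4,2) = 1.
Column 1 now contains 2, leaving (2,1) = 4.
Column 2 now contains 4, which forces (2,2) = 2.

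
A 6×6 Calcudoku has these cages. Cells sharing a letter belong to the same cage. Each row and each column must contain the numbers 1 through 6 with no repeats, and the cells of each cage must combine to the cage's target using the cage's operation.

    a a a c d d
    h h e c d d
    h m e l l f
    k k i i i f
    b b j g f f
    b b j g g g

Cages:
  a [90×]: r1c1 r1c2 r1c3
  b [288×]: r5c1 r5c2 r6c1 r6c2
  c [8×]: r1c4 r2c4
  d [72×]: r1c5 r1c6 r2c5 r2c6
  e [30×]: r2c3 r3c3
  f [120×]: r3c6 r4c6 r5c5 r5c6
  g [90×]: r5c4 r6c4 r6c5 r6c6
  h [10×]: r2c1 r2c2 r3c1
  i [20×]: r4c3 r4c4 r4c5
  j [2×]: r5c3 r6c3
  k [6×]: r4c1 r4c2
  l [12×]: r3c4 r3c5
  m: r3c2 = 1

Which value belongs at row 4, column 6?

M is a freebie, so r3c2 = 1.
Cage h needs product 10, so r2c1 = 1.
Row 4 needs a 6, and only r4c6 is open for it.
In column 3, 3 can only go at r1c3, so r1c3 = 3.
The only place for 4 in column 3 is r4c3.
Cage d needs product 72, so r2c5 = 6.
The 4 cells of cage d must have product 72, which forces r2c6 = 3.
Row 2 already has 6, so r2c3 = 5.
The two cells of cage e must have product 30, so r3c3 = 6.
Row 2 now contains 5, which forces r2c2 = 2.
Row 2 now contains 2, which forces r2c4 = 4.
Cage h has product 10, which forces r3c1 = 5.
4 is placed in column 4, so r3c4 = 3.
Row 3 now contains 3, so r3c5 = 4.
4 is placed in row 3, leaving r3c6 = 2.
2 is placed in column 2; hence r4c2 = 3.
Column 1 already has 5, which forces r1c1 = 6.
Cage a needs product 90; hence r1c2 = 5.
4 is placed in column 4, so r1c4 = 2.
4 is placed in column 5, leaving r1c5 = 1.
The 4 cells of cage d must have product 72, so r1c6 = 4.
3 is placed in row 4, which forces r4c1 = 2.
Column 5 now contains 1, which forces r4c5 = 5.
Cage f has product 120, leaving r5c5 = 2.
Cage f has product 120, so r5c6 = 5.
Cage g needs product 90, leaving r6c5 = 3.
5 is placed in column 6, so r6c6 = 1.
Row 4 now contains 5; hence r4c4 = 1.
The 4 cells of cage b must have product 288; hence r5c1 = 3.
Cage b needs product 288; hence r5c2 = 4.
2 is placed in row 5; hence r5c3 = 1.
Cage g needs product 90, which forces r5c4 = 6.
Row 6 now contains 3, leaving r6c1 = 4.
Cage b has product 288, which forces r6c2 = 6.
1 is placed in row 6; hence r6c3 = 2.
Cage g has product 90, which forces r6c4 = 5.
Filled in: 6 5 3 2 1 4 / 1 2 5 4 6 3 / 5 1 6 3 4 2 / 2 3 4 1 5 6 / 3 4 1 6 2 5 / 4 6 2 5 3 1.

6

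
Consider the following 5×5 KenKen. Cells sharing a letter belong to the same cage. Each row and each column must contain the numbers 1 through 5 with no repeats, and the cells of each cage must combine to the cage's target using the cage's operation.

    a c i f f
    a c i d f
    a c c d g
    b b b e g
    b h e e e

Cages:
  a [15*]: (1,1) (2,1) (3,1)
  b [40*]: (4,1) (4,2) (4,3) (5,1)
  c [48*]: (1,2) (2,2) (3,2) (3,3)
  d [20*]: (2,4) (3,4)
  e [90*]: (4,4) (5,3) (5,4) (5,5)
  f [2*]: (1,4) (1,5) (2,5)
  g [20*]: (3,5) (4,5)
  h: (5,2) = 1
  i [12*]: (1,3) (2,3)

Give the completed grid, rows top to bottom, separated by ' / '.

Cage f needs product 2, so (1,4) = 1.
Cage f needs product 2; hence (1,5) = 2.
Cage f has product 2; hence (2,5) = 1.
The 4 cells of cage e must have product 90, which forces (4,4) = 3.
Cage h is a single given cell; hence (5,2) = 1.
The 4 cells of cage c must have product 48, leaving (2,2) = 2.
Cage a needs product 15, which forces (3,1) = 1.
Cage c has product 48, leaving (3,3) = 2.
Cage b has product 40, leaving (4,3) = 1.
The 4 cells of cage e must have product 90, leaving (5,4) = 2.
Cage b needs product 40, so (4,1) = 2.
Row 1 needs a 5, and only (1,1) is open for it.
5 is placed in column 1, so (2,1) = 3.
Row 2 now contains 3; hence (2,3) = 4.
4 is placed in row 2, so (2,4) = 5.
Column 4 already has 5, so (3,4) = 4.
4 is placed in row 3; hence (3,5) = 5.
Cage b needs product 40, leaving (4,2) = 5.
Column 5 already has 5; hence (4,5) = 4.
5 is placed in column 1; hence (5,1) = 4.
Column 5 already has 5, leaving (5,5) = 3.
Cage c needs product 48, so (1,2) = 4.
Column 3 now contains 4; hence (1,3) = 3.
4 is placed in row 3; hence (3,2) = 3.
Row 5 already has 3, leaving (5,3) = 5.

5 4 3 1 2 / 3 2 4 5 1 / 1 3 2 4 5 / 2 5 1 3 4 / 4 1 5 2 3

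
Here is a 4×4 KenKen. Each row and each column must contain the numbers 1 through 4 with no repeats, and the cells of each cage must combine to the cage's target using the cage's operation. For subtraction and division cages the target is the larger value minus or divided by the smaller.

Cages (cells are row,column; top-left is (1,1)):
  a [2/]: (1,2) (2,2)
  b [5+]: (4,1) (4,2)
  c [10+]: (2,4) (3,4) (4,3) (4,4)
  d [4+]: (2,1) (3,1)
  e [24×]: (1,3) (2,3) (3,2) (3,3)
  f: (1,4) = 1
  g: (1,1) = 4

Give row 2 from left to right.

1 4 2 3

Cage g is a single given cell, so (1,1) = 4.
Cage f is given, so (1,4) = 1.
Row 1 now contains 1, which forces (1,2) = 2.
Row 1 already has 2, which forces (1,3) = 3.
The 4 cells of cage c must have sum 10; hence (4,3) = 1.
The 4 cells of cage e must have product 24, so (3,2) = 1.
Cage b needs two cells with sum 5, leaving (4,1) = 2.
The two cells of cage b must have sum 5, so (4,2) = 3.
Row 4 now contains 3, leaving (4,4) = 4.
The two cells of cage d must have sum 4, leaving (2,1) = 1.
Column 2 now contains 1; hence (2,2) = 4.
Row 2 already has 4, so (2,3) = 2.
2 is placed in row 2, which forces (2,4) = 3.
1 is placed in row 3, so (3,1) = 3.
Column 3 now contains 2, leaving (3,3) = 4.
Column 4 now contains 3; hence (3,4) = 2.
The full grid is 4 2 3 1 / 1 4 2 3 / 3 1 4 2 / 2 3 1 4.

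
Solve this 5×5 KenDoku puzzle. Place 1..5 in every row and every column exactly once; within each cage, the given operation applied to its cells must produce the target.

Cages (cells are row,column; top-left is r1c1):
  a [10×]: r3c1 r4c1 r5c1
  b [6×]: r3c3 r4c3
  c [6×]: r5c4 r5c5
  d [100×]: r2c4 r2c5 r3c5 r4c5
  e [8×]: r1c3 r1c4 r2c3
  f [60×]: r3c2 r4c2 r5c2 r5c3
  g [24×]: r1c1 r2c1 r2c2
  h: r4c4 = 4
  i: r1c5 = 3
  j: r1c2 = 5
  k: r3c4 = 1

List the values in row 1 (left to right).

J is a freebie, leaving r1c2 = 5.
Cage i is a single given cell, leaving r1c5 = 3.
The 4 cells of cage d must have product 100; hence r2c4 = 5.
Cage k is given, so r3c4 = 1.
H is a freebie, which forces r4c4 = 4.
Column 5 now contains 3, so r5c5 = 2.
Column 4 now contains 4; hence r1c4 = 2.
Cage f has product 60, so r5c3 = 5.
Row 5 now contains 2, so r5c4 = 3.
Row 1 already has 2, so r1c1 = 4.
4 is placed in row 1, leaving r1c3 = 1.
Column 3 now contains 1, leaving r2c3 = 4.
4 is placed in row 2, leaving r2c5 = 1.
1 is placed in column 5; hence r4c5 = 5.
5 is placed in row 5, which forces r5c1 = 1.
Row 5 already has 1; hence r5c2 = 4.
Cage a needs product 10, so r3c1 = 5.
4 is placed in column 2, leaving r3c2 = 3.
Row 3 already has 3, leaving r3c3 = 2.
Column 5 now contains 5, so r3c5 = 4.
5 is placed in row 4, which forces r4c1 = 2.
Cage f needs product 60, which forces r4c2 = 1.
Column 3 now contains 2; hence r4c3 = 3.
2 is placed in column 1, which forces r2c1 = 3.
Column 2 now contains 3, which forces r2c2 = 2.
The full grid is 4 5 1 2 3 / 3 2 4 5 1 / 5 3 2 1 4 / 2 1 3 4 5 / 1 4 5 3 2.

4 5 1 2 3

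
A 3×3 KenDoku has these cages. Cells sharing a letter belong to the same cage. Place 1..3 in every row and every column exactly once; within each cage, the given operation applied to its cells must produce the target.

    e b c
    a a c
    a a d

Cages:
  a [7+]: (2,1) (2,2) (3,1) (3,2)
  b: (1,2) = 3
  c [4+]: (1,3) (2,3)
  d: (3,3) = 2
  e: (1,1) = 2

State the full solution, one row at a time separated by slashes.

Cage e is a single given cell, so (1,1) = 2.
Cage b is given, leaving (1,2) = 3.
Row 1 now contains 3; hence (1,3) = 1.
1 is placed in column 3; hence (2,3) = 3.
D is a freebie, leaving (3,3) = 2.
Row 2 already has 3, so (2,1) = 1.
Cage a needs sum 7, leaving (2,2) = 2.
Cage a needs sum 7; hence (3,1) = 3.
Row 3 now contains 2, leaving (3,2) = 1.

2 3 1 / 1 2 3 / 3 1 2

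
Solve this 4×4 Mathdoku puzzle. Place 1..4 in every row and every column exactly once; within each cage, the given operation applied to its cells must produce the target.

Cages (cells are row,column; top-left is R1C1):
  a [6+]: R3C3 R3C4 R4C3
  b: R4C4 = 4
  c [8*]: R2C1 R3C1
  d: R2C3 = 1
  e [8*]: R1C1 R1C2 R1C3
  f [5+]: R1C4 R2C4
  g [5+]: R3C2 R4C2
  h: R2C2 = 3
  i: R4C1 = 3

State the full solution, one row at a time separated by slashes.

1 2 4 3 / 4 3 1 2 / 2 4 3 1 / 3 1 2 4

Cage h is a single given cell, so R2C2 = 3.
Cage d is a single given cell, which forces R2C3 = 1.
Cage i is a single given cell, so R4C1 = 3.
3 is placed in row 4, leaving R4C3 = 2.
Cage b is a single given cell, which forces R4C4 = 4.
Column 3 already has 2, so R1C3 = 4.
The two cells of cage f must have sum 5, which forces R1C4 = 3.
4 is placed in column 4, so R2C4 = 2.
Cage g's pair has sum 5, leaving R3C2 = 4.
The 3 cells of cage a must have sum 6, so R3C3 = 3.
Cage a has sum 6; hence R3C4 = 1.
Row 4 now contains 4, leaving R4C2 = 1.
The 3 cells of cage e must have product 8, which forces R1C1 = 1.
Column 2 now contains 1, so R1C2 = 2.
2 is placed in row 2; hence R2C1 = 4.
4 is placed in row 3, so R3C1 = 2.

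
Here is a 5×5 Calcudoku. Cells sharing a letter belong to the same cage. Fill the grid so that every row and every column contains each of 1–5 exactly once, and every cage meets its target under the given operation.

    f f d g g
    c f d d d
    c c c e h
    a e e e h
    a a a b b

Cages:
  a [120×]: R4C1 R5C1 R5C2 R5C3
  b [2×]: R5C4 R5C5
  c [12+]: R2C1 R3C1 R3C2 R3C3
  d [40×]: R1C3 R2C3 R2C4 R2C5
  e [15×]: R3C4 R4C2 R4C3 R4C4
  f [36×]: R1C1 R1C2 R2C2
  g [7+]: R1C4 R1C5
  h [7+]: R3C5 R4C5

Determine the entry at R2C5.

Cage f needs product 36; hence R1C1 = 3.
The 3 cells of cage f must have product 36, leaving R1C2 = 4.
Cage f has product 36, which forces R2C2 = 3.
The 4 cells of cage e must have product 15, leaving R3C4 = 1.
Column 4 already has 1; hence R5C4 = 2.
Row 5 already has 2, leaving R5C5 = 1.
Column 4 now contains 2, leaving R1C4 = 5.
The two cells of cage g must have sum 7, so R1C5 = 2.
Column 4 now contains 5, leaving R2C4 = 4.
Row 2 already has 4, which forces R2C5 = 5.
The 4 cells of cage a must have product 120, which forces R4C1 = 2.
Column 4 now contains 5, which forces R4C4 = 3.
3 is placed in row 4, so R4C5 = 4.
The 4 cells of cage a must have product 120, which forces R5C1 = 4.
Row 5 already has 2, so R5C2 = 5.
Cage a needs product 120; hence R5C3 = 3.
Row 1 now contains 2, so R1C3 = 1.
Column 1 already has 2, so R2C1 = 1.
Cage d needs product 40; hence R2C3 = 2.
Column 1 now contains 4, so R3C1 = 5.
Column 2 now contains 5, which forces R3C2 = 2.
The 4 cells of cage c must have sum 12; hence R3C3 = 4.
Column 5 already has 4, which forces R3C5 = 3.
Column 2 now contains 5, leaving R4C2 = 1.
Cage e needs product 15, leaving R4C3 = 5.
Completed grid: 3 4 1 5 2 / 1 3 2 4 5 / 5 2 4 1 3 / 2 1 5 3 4 / 4 5 3 2 1.

5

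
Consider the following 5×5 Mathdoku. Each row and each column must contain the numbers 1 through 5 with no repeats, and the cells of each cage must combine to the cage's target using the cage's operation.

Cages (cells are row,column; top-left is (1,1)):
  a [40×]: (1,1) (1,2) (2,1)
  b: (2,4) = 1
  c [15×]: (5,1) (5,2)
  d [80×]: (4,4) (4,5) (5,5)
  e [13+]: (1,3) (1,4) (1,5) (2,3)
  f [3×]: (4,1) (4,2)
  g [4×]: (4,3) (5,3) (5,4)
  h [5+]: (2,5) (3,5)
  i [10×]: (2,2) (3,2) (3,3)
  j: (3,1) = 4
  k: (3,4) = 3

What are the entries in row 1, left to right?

B is a freebie, leaving (2,4) = 1.
Cage j is a single given cell, which forces (3,1) = 4.
Cage k is given, which forces (3,4) = 3.
The 3 cells of cage d must have product 80, leaving (4,4) = 4.
Cage d has product 80, which forces (4,5) = 5.
1 is placed in column 4, leaving (5,4) = 2.
Cage d has product 80; hence (5,5) = 4.
Cage a needs product 40; hence (1,2) = 4.
2 is placed in column 4; hence (1,4) = 5.
The two cells of cage h must have sum 5, leaving (2,5) = 3.
Cage h's pair has sum 5; hence (3,5) = 2.
The 3 cells of cage g must have product 4, so (4,3) = 2.
Row 5 now contains 4; hence (5,3) = 1.
Row 1 now contains 5; hence (1,1) = 2.
Column 3 already has 1, which forces (1,3) = 3.
Column 5 now contains 2, so (1,5) = 1.
Cage a needs product 40, which forces (2,1) = 5.
Cage i has product 10, leaving (2,2) = 2.
Cage e needs sum 13, leaving (2,3) = 4.
The 3 cells of cage i must have product 10, leaving (3,2) = 1.
Column 3 already has 1, leaving (3,3) = 5.
1 is placed in column 2, which forces (4,2) = 3.
Column 1 already has 5, so (5,1) = 3.
3 is placed in column 2, which forces (5,2) = 5.
3 is placed in row 4, leaving (4,1) = 1.
Completed grid: 2 4 3 5 1 / 5 2 4 1 3 / 4 1 5 3 2 / 1 3 2 4 5 / 3 5 1 2 4.

2 4 3 5 1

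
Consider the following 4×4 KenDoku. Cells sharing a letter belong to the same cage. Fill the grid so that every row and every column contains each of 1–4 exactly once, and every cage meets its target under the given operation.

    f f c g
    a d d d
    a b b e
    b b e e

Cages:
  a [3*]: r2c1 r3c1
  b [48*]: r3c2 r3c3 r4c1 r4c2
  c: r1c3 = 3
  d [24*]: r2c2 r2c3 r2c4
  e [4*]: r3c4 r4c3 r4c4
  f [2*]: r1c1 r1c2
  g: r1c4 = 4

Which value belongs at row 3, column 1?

3

C is a freebie, leaving r1c3 = 3.
Cage g is given, so r1c4 = 4.
Column 4 already has 4; hence r4c4 = 1.
Column 4 already has 1, so r3c4 = 2.
Row 4 already has 1; hence r4c3 = 2.
Cage d needs product 24, which forces r2c2 = 2.
Column 3 now contains 2, which forces r2c3 = 4.
Column 4 already has 2, so r2c4 = 3.
Column 3 now contains 4, which forces r3c3 = 1.
The two cells of cage f must have product 2, leaving r1c1 = 2.
2 is placed in column 2, so r1c2 = 1.
Row 2 already has 3; hence r2c1 = 1.
1 is placed in row 3, so r3c1 = 3.
1 is placed in row 3, so r3c2 = 4.
The 4 cells of cage b must have product 48, which forces r4c1 = 4.
Cage b has product 48, which forces r4c2 = 3.
Filled in: 2 1 3 4 / 1 2 4 3 / 3 4 1 2 / 4 3 2 1.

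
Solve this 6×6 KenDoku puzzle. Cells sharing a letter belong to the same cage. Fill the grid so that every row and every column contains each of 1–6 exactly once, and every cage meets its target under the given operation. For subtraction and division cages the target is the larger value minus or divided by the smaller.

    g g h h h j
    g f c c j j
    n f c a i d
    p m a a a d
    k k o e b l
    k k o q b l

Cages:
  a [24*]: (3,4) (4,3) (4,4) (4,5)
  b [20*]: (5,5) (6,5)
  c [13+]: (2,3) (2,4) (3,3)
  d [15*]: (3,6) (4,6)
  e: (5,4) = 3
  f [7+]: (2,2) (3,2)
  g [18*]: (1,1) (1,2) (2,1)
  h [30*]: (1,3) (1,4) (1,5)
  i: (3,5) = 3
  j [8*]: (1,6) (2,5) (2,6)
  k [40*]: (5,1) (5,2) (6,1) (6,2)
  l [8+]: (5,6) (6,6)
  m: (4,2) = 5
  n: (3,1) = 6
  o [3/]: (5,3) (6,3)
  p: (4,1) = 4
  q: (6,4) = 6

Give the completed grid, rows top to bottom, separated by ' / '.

N is a freebie, which forces (3,1) = 6.
I is a freebie; hence (3,5) = 3.
3 is placed in row 3, which forces (3,6) = 5.
Cage p is given; hence (4,1) = 4.
Cage m is given, which forces (4,2) = 5.
Column 6 already has 5, which forces (4,6) = 3.
E is a freebie; hence (5,4) = 3.
Cage q is a single given cell, which forces (6,4) = 6.
Row 6 already has 6, which forces (6,6) = 2.
Cage j has product 8, leaving (2,5) = 2.
The 4 cells of cage a must have product 24, so (3,4) = 2.
Cage a needs product 24, leaving (4,4) = 1.
2 is placed in column 5, which forces (4,5) = 6.
The two cells of cage o must have quotient 3, which forces (5,3) = 1.
Column 6 already has 2, so (5,6) = 6.
Cage o's pair has quotient 3, leaving (6,3) = 3.
Cage h has product 30, so (1,3) = 6.
Column 4 now contains 1; hence (1,4) = 5.
Cage h has product 30; hence (1,5) = 1.
1 is placed in row 1, leaving (1,6) = 4.
Cage c needs sum 13, leaving (2,3) = 5.
Cage c has sum 13, which forces (2,4) = 4.
Column 6 already has 4; hence (2,6) = 1.
2 is placed in row 3; hence (3,3) = 4.
Row 4 now contains 6; hence (4,3) = 2.
The 3 cells of cage g must have product 18, so (1,1) = 2.
6 is placed in row 1, so (1,2) = 3.
Row 2 now contains 1; hence (2,1) = 3.
Cage f needs two cells with sum 7, leaving (2,2) = 6.
4 is placed in row 3, which forces (3,2) = 1.
Column 1 already has 2, so (5,1) = 5.
5 is placed in row 5; hence (5,5) = 4.
Column 1 now contains 5, so (6,1) = 1.
1 is placed in column 2, so (6,2) = 4.
4 is placed in column 5, which forces (6,5) = 5.
4 is placed in row 5, leaving (5,2) = 2.

2 3 6 5 1 4 / 3 6 5 4 2 1 / 6 1 4 2 3 5 / 4 5 2 1 6 3 / 5 2 1 3 4 6 / 1 4 3 6 5 2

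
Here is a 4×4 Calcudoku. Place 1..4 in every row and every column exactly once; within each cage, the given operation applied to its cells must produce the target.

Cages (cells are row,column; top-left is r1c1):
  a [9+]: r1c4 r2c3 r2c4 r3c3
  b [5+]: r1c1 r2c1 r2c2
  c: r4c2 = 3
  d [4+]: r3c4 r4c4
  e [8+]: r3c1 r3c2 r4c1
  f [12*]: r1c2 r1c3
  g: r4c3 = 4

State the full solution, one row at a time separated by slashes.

1 4 3 2 / 3 1 2 4 / 4 2 1 3 / 2 3 4 1

C is a freebie, so r4c2 = 3.
Cage g is given; hence r4c3 = 4.
Row 4 already has 3, so r4c4 = 1.
Column 2 now contains 3; hence r1c2 = 4.
4 is placed in column 3; hence r1c3 = 3.
Row 1 already has 3; hence r1c4 = 2.
The 3 cells of cage e must have sum 8; hence r3c1 = 4.
The 3 cells of cage e must have sum 8, leaving r3c2 = 2.
2 is placed in row 3, so r3c3 = 1.
1 is placed in column 4, leaving r3c4 = 3.
Row 4 now contains 1, so r4c1 = 2.
Row 1 already has 2, leaving r1c1 = 1.
Cage b has sum 5, so r2c1 = 3.
2 is placed in column 2, so r2c2 = 1.
Column 3 now contains 1; hence r2c3 = 2.
3 is placed in column 4; hence r2c4 = 4.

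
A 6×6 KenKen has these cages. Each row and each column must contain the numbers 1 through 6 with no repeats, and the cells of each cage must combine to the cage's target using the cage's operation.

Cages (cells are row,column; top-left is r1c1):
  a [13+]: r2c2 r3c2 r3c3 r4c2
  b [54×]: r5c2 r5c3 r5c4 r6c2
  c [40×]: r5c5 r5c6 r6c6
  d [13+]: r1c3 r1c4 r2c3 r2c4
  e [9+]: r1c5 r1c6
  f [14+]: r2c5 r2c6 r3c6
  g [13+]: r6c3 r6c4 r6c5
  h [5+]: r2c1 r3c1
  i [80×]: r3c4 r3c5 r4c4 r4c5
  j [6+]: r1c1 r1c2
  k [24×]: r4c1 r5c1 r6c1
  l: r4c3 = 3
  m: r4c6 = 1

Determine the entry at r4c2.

2

Cage l is a single given cell, leaving r4c3 = 3.
Cage m is given; hence r4c6 = 1.
Cage b has product 54; hence r6c2 = 3.
The 4 cells of cage b must have product 54; hence r5c4 = 3.
The only place for 1 in row 6 is r6c1.
In row 6, 4 can only go at r6c6, so r6c6 = 4.
Row 5 needs a 4, and only r5c1 is open for it.
Column 1 now contains 4, so r4c1 = 6.
Column 1 needs a 5, and only r1c1 is open for it.
Cage j needs two cells with sum 6; hence r1c2 = 1.
1 is placed in column 2, so r5c2 = 6.
6 is placed in row 5, so r5c3 = 1.
Cage a has sum 13; hence r3c3 = 2.
The 4 cells of cage d must have sum 13, which forces r1c4 = 2.
The two cells of cage h must have sum 5, so r2c1 = 2.
The 4 cells of cage d must have sum 13; hence r2c4 = 1.
Row 3 now contains 2, which forces r3c1 = 3.
Column 4 already has 1; hence r3c4 = 4.
Row 3 now contains 4, so r3c5 = 1.
Column 4 already has 4, so r4c4 = 5.
Row 4 now contains 5, so r4c5 = 4.
5 is placed in column 4, so r6c4 = 6.
Cage a needs sum 13, which forces r2c2 = 4.
Row 2 now contains 4, so r2c3 = 6.
Row 3 now contains 4; hence r3c2 = 5.
5 is placed in row 3, leaving r3c6 = 6.
4 is placed in row 4, which forces r4c2 = 2.
Row 6 already has 6, so r6c3 = 5.
Cage g has sum 13; hence r6c5 = 2.
6 is placed in column 3, leaving r1c3 = 4.
The two cells of cage e must have sum 9, so r1c5 = 6.
Column 6 already has 6, which forces r1c6 = 3.
3 is placed in column 6; hence r2c6 = 5.
2 is placed in column 5, so r5c5 = 5.
Cage c has product 40, which forces r5c6 = 2.
5 is placed in row 2, which forces r2c5 = 3.
The full grid is 5 1 4 2 6 3 / 2 4 6 1 3 5 / 3 5 2 4 1 6 / 6 2 3 5 4 1 / 4 6 1 3 5 2 / 1 3 5 6 2 4.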